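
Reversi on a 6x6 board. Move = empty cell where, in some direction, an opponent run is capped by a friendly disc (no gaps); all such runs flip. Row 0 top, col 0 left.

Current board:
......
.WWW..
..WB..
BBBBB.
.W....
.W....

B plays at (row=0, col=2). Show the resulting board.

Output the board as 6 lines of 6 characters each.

Place B at (0,2); scan 8 dirs for brackets.
Dir NW: edge -> no flip
Dir N: edge -> no flip
Dir NE: edge -> no flip
Dir W: first cell '.' (not opp) -> no flip
Dir E: first cell '.' (not opp) -> no flip
Dir SW: opp run (1,1), next='.' -> no flip
Dir S: opp run (1,2) (2,2) capped by B -> flip
Dir SE: opp run (1,3), next='.' -> no flip
All flips: (1,2) (2,2)

Answer: ..B...
.WBW..
..BB..
BBBBB.
.W....
.W....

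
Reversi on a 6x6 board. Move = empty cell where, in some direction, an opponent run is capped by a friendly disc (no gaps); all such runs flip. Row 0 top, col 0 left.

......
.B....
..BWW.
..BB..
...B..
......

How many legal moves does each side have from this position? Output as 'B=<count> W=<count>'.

Answer: B=4 W=4

Derivation:
-- B to move --
(1,2): no bracket -> illegal
(1,3): flips 1 -> legal
(1,4): flips 1 -> legal
(1,5): flips 1 -> legal
(2,5): flips 2 -> legal
(3,4): no bracket -> illegal
(3,5): no bracket -> illegal
B mobility = 4
-- W to move --
(0,0): no bracket -> illegal
(0,1): no bracket -> illegal
(0,2): no bracket -> illegal
(1,0): no bracket -> illegal
(1,2): no bracket -> illegal
(1,3): no bracket -> illegal
(2,0): no bracket -> illegal
(2,1): flips 1 -> legal
(3,1): no bracket -> illegal
(3,4): no bracket -> illegal
(4,1): flips 1 -> legal
(4,2): flips 1 -> legal
(4,4): no bracket -> illegal
(5,2): no bracket -> illegal
(5,3): flips 2 -> legal
(5,4): no bracket -> illegal
W mobility = 4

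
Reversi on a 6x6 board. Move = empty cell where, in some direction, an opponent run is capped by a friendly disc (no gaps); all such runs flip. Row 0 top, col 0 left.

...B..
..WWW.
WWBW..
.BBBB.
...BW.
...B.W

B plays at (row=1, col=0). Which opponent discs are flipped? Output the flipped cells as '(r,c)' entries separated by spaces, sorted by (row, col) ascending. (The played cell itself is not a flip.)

Dir NW: edge -> no flip
Dir N: first cell '.' (not opp) -> no flip
Dir NE: first cell '.' (not opp) -> no flip
Dir W: edge -> no flip
Dir E: first cell '.' (not opp) -> no flip
Dir SW: edge -> no flip
Dir S: opp run (2,0), next='.' -> no flip
Dir SE: opp run (2,1) capped by B -> flip

Answer: (2,1)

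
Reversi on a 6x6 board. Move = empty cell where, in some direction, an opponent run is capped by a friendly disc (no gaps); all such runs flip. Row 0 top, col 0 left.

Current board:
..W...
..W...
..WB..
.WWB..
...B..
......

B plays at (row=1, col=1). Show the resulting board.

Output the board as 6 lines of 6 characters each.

Place B at (1,1); scan 8 dirs for brackets.
Dir NW: first cell '.' (not opp) -> no flip
Dir N: first cell '.' (not opp) -> no flip
Dir NE: opp run (0,2), next=edge -> no flip
Dir W: first cell '.' (not opp) -> no flip
Dir E: opp run (1,2), next='.' -> no flip
Dir SW: first cell '.' (not opp) -> no flip
Dir S: first cell '.' (not opp) -> no flip
Dir SE: opp run (2,2) capped by B -> flip
All flips: (2,2)

Answer: ..W...
.BW...
..BB..
.WWB..
...B..
......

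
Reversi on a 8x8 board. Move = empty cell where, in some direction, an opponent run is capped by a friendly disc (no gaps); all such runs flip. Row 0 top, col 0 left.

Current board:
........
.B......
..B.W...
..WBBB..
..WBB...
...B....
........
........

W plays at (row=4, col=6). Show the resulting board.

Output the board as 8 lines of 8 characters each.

Place W at (4,6); scan 8 dirs for brackets.
Dir NW: opp run (3,5) capped by W -> flip
Dir N: first cell '.' (not opp) -> no flip
Dir NE: first cell '.' (not opp) -> no flip
Dir W: first cell '.' (not opp) -> no flip
Dir E: first cell '.' (not opp) -> no flip
Dir SW: first cell '.' (not opp) -> no flip
Dir S: first cell '.' (not opp) -> no flip
Dir SE: first cell '.' (not opp) -> no flip
All flips: (3,5)

Answer: ........
.B......
..B.W...
..WBBW..
..WBB.W.
...B....
........
........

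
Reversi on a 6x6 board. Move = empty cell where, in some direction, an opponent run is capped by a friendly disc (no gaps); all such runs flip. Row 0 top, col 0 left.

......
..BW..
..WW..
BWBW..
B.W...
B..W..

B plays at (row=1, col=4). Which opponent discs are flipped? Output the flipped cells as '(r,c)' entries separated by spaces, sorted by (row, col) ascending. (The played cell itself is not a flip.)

Answer: (1,3) (2,3)

Derivation:
Dir NW: first cell '.' (not opp) -> no flip
Dir N: first cell '.' (not opp) -> no flip
Dir NE: first cell '.' (not opp) -> no flip
Dir W: opp run (1,3) capped by B -> flip
Dir E: first cell '.' (not opp) -> no flip
Dir SW: opp run (2,3) capped by B -> flip
Dir S: first cell '.' (not opp) -> no flip
Dir SE: first cell '.' (not opp) -> no flip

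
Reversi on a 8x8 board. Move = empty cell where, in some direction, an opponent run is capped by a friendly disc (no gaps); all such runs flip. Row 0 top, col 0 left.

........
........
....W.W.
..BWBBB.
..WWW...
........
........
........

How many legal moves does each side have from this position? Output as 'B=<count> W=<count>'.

Answer: B=7 W=6

Derivation:
-- B to move --
(1,3): flips 1 -> legal
(1,4): flips 1 -> legal
(1,5): no bracket -> illegal
(1,6): flips 1 -> legal
(1,7): flips 1 -> legal
(2,2): no bracket -> illegal
(2,3): no bracket -> illegal
(2,5): no bracket -> illegal
(2,7): no bracket -> illegal
(3,1): no bracket -> illegal
(3,7): no bracket -> illegal
(4,1): no bracket -> illegal
(4,5): no bracket -> illegal
(5,1): no bracket -> illegal
(5,2): flips 2 -> legal
(5,3): flips 1 -> legal
(5,4): flips 2 -> legal
(5,5): no bracket -> illegal
B mobility = 7
-- W to move --
(2,1): flips 1 -> legal
(2,2): flips 1 -> legal
(2,3): no bracket -> illegal
(2,5): flips 1 -> legal
(2,7): no bracket -> illegal
(3,1): flips 1 -> legal
(3,7): flips 3 -> legal
(4,1): no bracket -> illegal
(4,5): no bracket -> illegal
(4,6): flips 2 -> legal
(4,7): no bracket -> illegal
W mobility = 6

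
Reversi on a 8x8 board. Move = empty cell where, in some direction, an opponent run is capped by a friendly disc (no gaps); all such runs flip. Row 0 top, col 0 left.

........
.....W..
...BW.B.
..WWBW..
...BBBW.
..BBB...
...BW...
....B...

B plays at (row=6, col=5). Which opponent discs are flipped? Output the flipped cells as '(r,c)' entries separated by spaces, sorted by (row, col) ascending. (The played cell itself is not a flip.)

Dir NW: first cell 'B' (not opp) -> no flip
Dir N: first cell '.' (not opp) -> no flip
Dir NE: first cell '.' (not opp) -> no flip
Dir W: opp run (6,4) capped by B -> flip
Dir E: first cell '.' (not opp) -> no flip
Dir SW: first cell 'B' (not opp) -> no flip
Dir S: first cell '.' (not opp) -> no flip
Dir SE: first cell '.' (not opp) -> no flip

Answer: (6,4)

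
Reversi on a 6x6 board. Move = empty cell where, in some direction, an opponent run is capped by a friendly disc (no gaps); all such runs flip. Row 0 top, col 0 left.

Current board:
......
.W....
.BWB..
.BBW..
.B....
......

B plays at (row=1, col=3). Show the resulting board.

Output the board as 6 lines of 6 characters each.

Place B at (1,3); scan 8 dirs for brackets.
Dir NW: first cell '.' (not opp) -> no flip
Dir N: first cell '.' (not opp) -> no flip
Dir NE: first cell '.' (not opp) -> no flip
Dir W: first cell '.' (not opp) -> no flip
Dir E: first cell '.' (not opp) -> no flip
Dir SW: opp run (2,2) capped by B -> flip
Dir S: first cell 'B' (not opp) -> no flip
Dir SE: first cell '.' (not opp) -> no flip
All flips: (2,2)

Answer: ......
.W.B..
.BBB..
.BBW..
.B....
......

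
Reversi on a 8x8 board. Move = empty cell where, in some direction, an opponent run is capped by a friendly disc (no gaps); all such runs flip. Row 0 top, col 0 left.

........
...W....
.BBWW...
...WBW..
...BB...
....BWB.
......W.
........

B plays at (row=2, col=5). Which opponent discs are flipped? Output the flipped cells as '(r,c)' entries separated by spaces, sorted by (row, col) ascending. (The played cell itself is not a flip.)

Dir NW: first cell '.' (not opp) -> no flip
Dir N: first cell '.' (not opp) -> no flip
Dir NE: first cell '.' (not opp) -> no flip
Dir W: opp run (2,4) (2,3) capped by B -> flip
Dir E: first cell '.' (not opp) -> no flip
Dir SW: first cell 'B' (not opp) -> no flip
Dir S: opp run (3,5), next='.' -> no flip
Dir SE: first cell '.' (not opp) -> no flip

Answer: (2,3) (2,4)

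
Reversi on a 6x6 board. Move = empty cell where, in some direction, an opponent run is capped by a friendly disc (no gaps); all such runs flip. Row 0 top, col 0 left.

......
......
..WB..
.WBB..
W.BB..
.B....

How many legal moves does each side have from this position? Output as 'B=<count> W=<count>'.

Answer: B=5 W=5

Derivation:
-- B to move --
(1,1): flips 1 -> legal
(1,2): flips 1 -> legal
(1,3): no bracket -> illegal
(2,0): flips 1 -> legal
(2,1): flips 1 -> legal
(3,0): flips 1 -> legal
(4,1): no bracket -> illegal
(5,0): no bracket -> illegal
B mobility = 5
-- W to move --
(1,2): no bracket -> illegal
(1,3): no bracket -> illegal
(1,4): no bracket -> illegal
(2,1): no bracket -> illegal
(2,4): flips 1 -> legal
(3,4): flips 2 -> legal
(4,1): no bracket -> illegal
(4,4): flips 1 -> legal
(5,0): no bracket -> illegal
(5,2): flips 2 -> legal
(5,3): flips 1 -> legal
(5,4): no bracket -> illegal
W mobility = 5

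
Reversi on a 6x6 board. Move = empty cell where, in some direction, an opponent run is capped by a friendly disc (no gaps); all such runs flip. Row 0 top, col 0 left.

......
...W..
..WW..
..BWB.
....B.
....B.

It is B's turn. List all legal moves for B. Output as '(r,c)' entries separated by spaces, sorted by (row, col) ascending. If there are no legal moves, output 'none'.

Answer: (1,1) (1,2) (1,4)

Derivation:
(0,2): no bracket -> illegal
(0,3): no bracket -> illegal
(0,4): no bracket -> illegal
(1,1): flips 2 -> legal
(1,2): flips 2 -> legal
(1,4): flips 1 -> legal
(2,1): no bracket -> illegal
(2,4): no bracket -> illegal
(3,1): no bracket -> illegal
(4,2): no bracket -> illegal
(4,3): no bracket -> illegal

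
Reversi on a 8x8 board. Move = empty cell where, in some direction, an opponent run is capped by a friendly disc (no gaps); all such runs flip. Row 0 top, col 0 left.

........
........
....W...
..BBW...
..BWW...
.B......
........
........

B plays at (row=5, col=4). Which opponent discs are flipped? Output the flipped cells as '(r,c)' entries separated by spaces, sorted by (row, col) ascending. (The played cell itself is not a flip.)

Answer: (4,3)

Derivation:
Dir NW: opp run (4,3) capped by B -> flip
Dir N: opp run (4,4) (3,4) (2,4), next='.' -> no flip
Dir NE: first cell '.' (not opp) -> no flip
Dir W: first cell '.' (not opp) -> no flip
Dir E: first cell '.' (not opp) -> no flip
Dir SW: first cell '.' (not opp) -> no flip
Dir S: first cell '.' (not opp) -> no flip
Dir SE: first cell '.' (not opp) -> no flip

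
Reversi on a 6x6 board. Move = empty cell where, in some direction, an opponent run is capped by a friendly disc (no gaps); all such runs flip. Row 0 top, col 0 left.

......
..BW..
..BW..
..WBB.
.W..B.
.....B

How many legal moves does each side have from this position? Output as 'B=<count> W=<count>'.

Answer: B=6 W=8

Derivation:
-- B to move --
(0,2): no bracket -> illegal
(0,3): flips 2 -> legal
(0,4): flips 1 -> legal
(1,4): flips 1 -> legal
(2,1): no bracket -> illegal
(2,4): flips 1 -> legal
(3,0): no bracket -> illegal
(3,1): flips 1 -> legal
(4,0): no bracket -> illegal
(4,2): flips 1 -> legal
(4,3): no bracket -> illegal
(5,0): no bracket -> illegal
(5,1): no bracket -> illegal
(5,2): no bracket -> illegal
B mobility = 6
-- W to move --
(0,1): flips 1 -> legal
(0,2): flips 2 -> legal
(0,3): no bracket -> illegal
(1,1): flips 1 -> legal
(2,1): flips 1 -> legal
(2,4): no bracket -> illegal
(2,5): no bracket -> illegal
(3,1): flips 1 -> legal
(3,5): flips 2 -> legal
(4,2): no bracket -> illegal
(4,3): flips 1 -> legal
(4,5): flips 1 -> legal
(5,3): no bracket -> illegal
(5,4): no bracket -> illegal
W mobility = 8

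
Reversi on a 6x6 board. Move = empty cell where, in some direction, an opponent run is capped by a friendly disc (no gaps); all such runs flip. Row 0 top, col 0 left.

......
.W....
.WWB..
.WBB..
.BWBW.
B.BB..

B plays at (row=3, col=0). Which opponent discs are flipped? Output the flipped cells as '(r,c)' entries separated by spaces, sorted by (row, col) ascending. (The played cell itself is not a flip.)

Dir NW: edge -> no flip
Dir N: first cell '.' (not opp) -> no flip
Dir NE: opp run (2,1), next='.' -> no flip
Dir W: edge -> no flip
Dir E: opp run (3,1) capped by B -> flip
Dir SW: edge -> no flip
Dir S: first cell '.' (not opp) -> no flip
Dir SE: first cell 'B' (not opp) -> no flip

Answer: (3,1)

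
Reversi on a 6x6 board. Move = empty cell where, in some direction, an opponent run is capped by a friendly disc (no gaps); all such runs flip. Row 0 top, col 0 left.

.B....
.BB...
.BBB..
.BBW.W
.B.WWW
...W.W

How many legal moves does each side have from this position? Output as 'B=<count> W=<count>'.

-- B to move --
(2,4): no bracket -> illegal
(2,5): no bracket -> illegal
(3,4): flips 1 -> legal
(4,2): no bracket -> illegal
(5,2): no bracket -> illegal
(5,4): flips 1 -> legal
B mobility = 2
-- W to move --
(0,0): flips 2 -> legal
(0,2): no bracket -> illegal
(0,3): no bracket -> illegal
(1,0): flips 2 -> legal
(1,3): flips 1 -> legal
(1,4): no bracket -> illegal
(2,0): no bracket -> illegal
(2,4): no bracket -> illegal
(3,0): flips 2 -> legal
(3,4): no bracket -> illegal
(4,0): no bracket -> illegal
(4,2): no bracket -> illegal
(5,0): no bracket -> illegal
(5,1): no bracket -> illegal
(5,2): no bracket -> illegal
W mobility = 4

Answer: B=2 W=4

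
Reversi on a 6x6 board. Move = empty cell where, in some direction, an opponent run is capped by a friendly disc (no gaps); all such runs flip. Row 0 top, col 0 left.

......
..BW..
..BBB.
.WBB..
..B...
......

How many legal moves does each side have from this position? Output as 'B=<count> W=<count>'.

Answer: B=7 W=5

Derivation:
-- B to move --
(0,2): flips 1 -> legal
(0,3): flips 1 -> legal
(0,4): flips 1 -> legal
(1,4): flips 1 -> legal
(2,0): flips 1 -> legal
(2,1): no bracket -> illegal
(3,0): flips 1 -> legal
(4,0): flips 1 -> legal
(4,1): no bracket -> illegal
B mobility = 7
-- W to move --
(0,1): no bracket -> illegal
(0,2): no bracket -> illegal
(0,3): no bracket -> illegal
(1,1): flips 1 -> legal
(1,4): no bracket -> illegal
(1,5): no bracket -> illegal
(2,1): no bracket -> illegal
(2,5): no bracket -> illegal
(3,4): flips 2 -> legal
(3,5): flips 1 -> legal
(4,1): no bracket -> illegal
(4,3): flips 2 -> legal
(4,4): no bracket -> illegal
(5,1): no bracket -> illegal
(5,2): no bracket -> illegal
(5,3): flips 1 -> legal
W mobility = 5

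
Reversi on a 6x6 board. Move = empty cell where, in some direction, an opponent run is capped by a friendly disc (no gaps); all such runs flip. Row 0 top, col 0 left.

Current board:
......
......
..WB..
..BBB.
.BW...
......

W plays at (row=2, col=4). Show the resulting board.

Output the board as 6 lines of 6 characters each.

Place W at (2,4); scan 8 dirs for brackets.
Dir NW: first cell '.' (not opp) -> no flip
Dir N: first cell '.' (not opp) -> no flip
Dir NE: first cell '.' (not opp) -> no flip
Dir W: opp run (2,3) capped by W -> flip
Dir E: first cell '.' (not opp) -> no flip
Dir SW: opp run (3,3) capped by W -> flip
Dir S: opp run (3,4), next='.' -> no flip
Dir SE: first cell '.' (not opp) -> no flip
All flips: (2,3) (3,3)

Answer: ......
......
..WWW.
..BWB.
.BW...
......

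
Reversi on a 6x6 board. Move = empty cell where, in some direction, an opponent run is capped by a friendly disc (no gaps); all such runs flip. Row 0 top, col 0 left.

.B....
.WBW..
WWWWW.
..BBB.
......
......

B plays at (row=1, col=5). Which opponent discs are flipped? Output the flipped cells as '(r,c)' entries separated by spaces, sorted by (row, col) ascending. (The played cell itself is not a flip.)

Answer: (2,4)

Derivation:
Dir NW: first cell '.' (not opp) -> no flip
Dir N: first cell '.' (not opp) -> no flip
Dir NE: edge -> no flip
Dir W: first cell '.' (not opp) -> no flip
Dir E: edge -> no flip
Dir SW: opp run (2,4) capped by B -> flip
Dir S: first cell '.' (not opp) -> no flip
Dir SE: edge -> no flip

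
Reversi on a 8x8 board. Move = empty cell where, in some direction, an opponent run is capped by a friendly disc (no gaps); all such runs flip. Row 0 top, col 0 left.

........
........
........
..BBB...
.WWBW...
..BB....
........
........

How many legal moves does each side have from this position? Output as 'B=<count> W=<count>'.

-- B to move --
(3,0): flips 1 -> legal
(3,1): flips 1 -> legal
(3,5): flips 1 -> legal
(4,0): flips 2 -> legal
(4,5): flips 1 -> legal
(5,0): flips 1 -> legal
(5,1): flips 1 -> legal
(5,4): flips 1 -> legal
(5,5): flips 1 -> legal
B mobility = 9
-- W to move --
(2,1): no bracket -> illegal
(2,2): flips 2 -> legal
(2,3): flips 1 -> legal
(2,4): flips 2 -> legal
(2,5): no bracket -> illegal
(3,1): no bracket -> illegal
(3,5): no bracket -> illegal
(4,5): no bracket -> illegal
(5,1): no bracket -> illegal
(5,4): no bracket -> illegal
(6,1): no bracket -> illegal
(6,2): flips 2 -> legal
(6,3): flips 1 -> legal
(6,4): flips 1 -> legal
W mobility = 6

Answer: B=9 W=6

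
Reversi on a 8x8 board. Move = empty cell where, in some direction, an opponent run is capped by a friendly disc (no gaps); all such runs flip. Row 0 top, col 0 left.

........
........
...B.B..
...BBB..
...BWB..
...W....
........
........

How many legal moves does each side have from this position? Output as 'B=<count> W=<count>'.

-- B to move --
(4,2): no bracket -> illegal
(5,2): no bracket -> illegal
(5,4): flips 1 -> legal
(5,5): flips 1 -> legal
(6,2): flips 2 -> legal
(6,3): flips 1 -> legal
(6,4): no bracket -> illegal
B mobility = 4
-- W to move --
(1,2): no bracket -> illegal
(1,3): flips 3 -> legal
(1,4): no bracket -> illegal
(1,5): no bracket -> illegal
(1,6): no bracket -> illegal
(2,2): flips 1 -> legal
(2,4): flips 1 -> legal
(2,6): flips 1 -> legal
(3,2): no bracket -> illegal
(3,6): no bracket -> illegal
(4,2): flips 1 -> legal
(4,6): flips 1 -> legal
(5,2): no bracket -> illegal
(5,4): no bracket -> illegal
(5,5): no bracket -> illegal
(5,6): no bracket -> illegal
W mobility = 6

Answer: B=4 W=6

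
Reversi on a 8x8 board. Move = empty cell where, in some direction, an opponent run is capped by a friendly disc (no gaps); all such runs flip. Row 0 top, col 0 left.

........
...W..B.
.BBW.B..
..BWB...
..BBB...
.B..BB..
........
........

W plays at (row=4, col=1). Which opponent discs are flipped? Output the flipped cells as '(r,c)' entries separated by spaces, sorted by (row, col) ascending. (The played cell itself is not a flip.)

Dir NW: first cell '.' (not opp) -> no flip
Dir N: first cell '.' (not opp) -> no flip
Dir NE: opp run (3,2) capped by W -> flip
Dir W: first cell '.' (not opp) -> no flip
Dir E: opp run (4,2) (4,3) (4,4), next='.' -> no flip
Dir SW: first cell '.' (not opp) -> no flip
Dir S: opp run (5,1), next='.' -> no flip
Dir SE: first cell '.' (not opp) -> no flip

Answer: (3,2)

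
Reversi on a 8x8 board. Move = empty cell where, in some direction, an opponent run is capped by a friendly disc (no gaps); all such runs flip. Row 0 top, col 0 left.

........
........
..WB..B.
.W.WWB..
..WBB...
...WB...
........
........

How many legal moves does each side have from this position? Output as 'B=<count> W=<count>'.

Answer: B=10 W=9

Derivation:
-- B to move --
(1,1): flips 2 -> legal
(1,2): no bracket -> illegal
(1,3): no bracket -> illegal
(2,0): no bracket -> illegal
(2,1): flips 1 -> legal
(2,4): flips 1 -> legal
(2,5): flips 1 -> legal
(3,0): no bracket -> illegal
(3,2): flips 2 -> legal
(4,0): no bracket -> illegal
(4,1): flips 1 -> legal
(4,5): flips 1 -> legal
(5,1): no bracket -> illegal
(5,2): flips 1 -> legal
(6,2): flips 1 -> legal
(6,3): flips 1 -> legal
(6,4): no bracket -> illegal
B mobility = 10
-- W to move --
(1,2): flips 1 -> legal
(1,3): flips 1 -> legal
(1,4): no bracket -> illegal
(1,5): no bracket -> illegal
(1,6): no bracket -> illegal
(1,7): flips 3 -> legal
(2,4): flips 1 -> legal
(2,5): no bracket -> illegal
(2,7): no bracket -> illegal
(3,2): no bracket -> illegal
(3,6): flips 1 -> legal
(3,7): no bracket -> illegal
(4,5): flips 2 -> legal
(4,6): no bracket -> illegal
(5,2): flips 1 -> legal
(5,5): flips 2 -> legal
(6,3): no bracket -> illegal
(6,4): flips 2 -> legal
(6,5): no bracket -> illegal
W mobility = 9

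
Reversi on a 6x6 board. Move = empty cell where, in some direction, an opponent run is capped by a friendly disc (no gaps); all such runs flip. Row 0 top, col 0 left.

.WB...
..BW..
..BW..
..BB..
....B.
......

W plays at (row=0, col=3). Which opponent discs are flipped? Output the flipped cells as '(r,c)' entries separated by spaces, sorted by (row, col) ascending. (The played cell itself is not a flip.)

Dir NW: edge -> no flip
Dir N: edge -> no flip
Dir NE: edge -> no flip
Dir W: opp run (0,2) capped by W -> flip
Dir E: first cell '.' (not opp) -> no flip
Dir SW: opp run (1,2), next='.' -> no flip
Dir S: first cell 'W' (not opp) -> no flip
Dir SE: first cell '.' (not opp) -> no flip

Answer: (0,2)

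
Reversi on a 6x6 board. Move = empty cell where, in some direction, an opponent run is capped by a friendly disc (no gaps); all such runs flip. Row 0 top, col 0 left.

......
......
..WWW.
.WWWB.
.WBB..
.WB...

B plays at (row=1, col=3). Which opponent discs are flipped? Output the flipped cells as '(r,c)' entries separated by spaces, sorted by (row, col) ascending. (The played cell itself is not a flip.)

Dir NW: first cell '.' (not opp) -> no flip
Dir N: first cell '.' (not opp) -> no flip
Dir NE: first cell '.' (not opp) -> no flip
Dir W: first cell '.' (not opp) -> no flip
Dir E: first cell '.' (not opp) -> no flip
Dir SW: opp run (2,2) (3,1), next='.' -> no flip
Dir S: opp run (2,3) (3,3) capped by B -> flip
Dir SE: opp run (2,4), next='.' -> no flip

Answer: (2,3) (3,3)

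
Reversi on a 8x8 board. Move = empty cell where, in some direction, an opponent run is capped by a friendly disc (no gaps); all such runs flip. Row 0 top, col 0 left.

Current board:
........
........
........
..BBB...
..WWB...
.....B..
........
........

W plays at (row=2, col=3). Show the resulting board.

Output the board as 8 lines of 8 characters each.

Place W at (2,3); scan 8 dirs for brackets.
Dir NW: first cell '.' (not opp) -> no flip
Dir N: first cell '.' (not opp) -> no flip
Dir NE: first cell '.' (not opp) -> no flip
Dir W: first cell '.' (not opp) -> no flip
Dir E: first cell '.' (not opp) -> no flip
Dir SW: opp run (3,2), next='.' -> no flip
Dir S: opp run (3,3) capped by W -> flip
Dir SE: opp run (3,4), next='.' -> no flip
All flips: (3,3)

Answer: ........
........
...W....
..BWB...
..WWB...
.....B..
........
........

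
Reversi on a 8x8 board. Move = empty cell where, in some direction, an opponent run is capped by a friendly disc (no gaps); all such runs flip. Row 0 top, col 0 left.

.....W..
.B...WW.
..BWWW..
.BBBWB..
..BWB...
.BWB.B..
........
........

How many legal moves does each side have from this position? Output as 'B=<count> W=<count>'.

-- B to move --
(0,4): no bracket -> illegal
(0,6): flips 2 -> legal
(0,7): no bracket -> illegal
(1,2): no bracket -> illegal
(1,3): flips 2 -> legal
(1,4): flips 3 -> legal
(1,7): no bracket -> illegal
(2,6): flips 3 -> legal
(2,7): no bracket -> illegal
(3,6): no bracket -> illegal
(4,1): no bracket -> illegal
(4,5): no bracket -> illegal
(5,4): flips 1 -> legal
(6,1): no bracket -> illegal
(6,2): flips 1 -> legal
(6,3): no bracket -> illegal
B mobility = 6
-- W to move --
(0,0): no bracket -> illegal
(0,1): no bracket -> illegal
(0,2): no bracket -> illegal
(1,0): no bracket -> illegal
(1,2): flips 3 -> legal
(1,3): no bracket -> illegal
(2,0): no bracket -> illegal
(2,1): flips 2 -> legal
(2,6): no bracket -> illegal
(3,0): flips 3 -> legal
(3,6): flips 1 -> legal
(4,0): no bracket -> illegal
(4,1): flips 2 -> legal
(4,5): flips 2 -> legal
(4,6): flips 1 -> legal
(5,0): flips 1 -> legal
(5,4): flips 2 -> legal
(5,6): no bracket -> illegal
(6,0): flips 3 -> legal
(6,1): no bracket -> illegal
(6,2): no bracket -> illegal
(6,3): flips 1 -> legal
(6,4): no bracket -> illegal
(6,5): no bracket -> illegal
(6,6): no bracket -> illegal
W mobility = 11

Answer: B=6 W=11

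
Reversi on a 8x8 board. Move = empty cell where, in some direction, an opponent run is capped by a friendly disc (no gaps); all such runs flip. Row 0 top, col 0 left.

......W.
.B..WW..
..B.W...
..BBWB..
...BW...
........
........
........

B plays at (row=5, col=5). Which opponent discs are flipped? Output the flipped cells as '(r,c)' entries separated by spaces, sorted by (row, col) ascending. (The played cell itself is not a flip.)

Answer: (4,4)

Derivation:
Dir NW: opp run (4,4) capped by B -> flip
Dir N: first cell '.' (not opp) -> no flip
Dir NE: first cell '.' (not opp) -> no flip
Dir W: first cell '.' (not opp) -> no flip
Dir E: first cell '.' (not opp) -> no flip
Dir SW: first cell '.' (not opp) -> no flip
Dir S: first cell '.' (not opp) -> no flip
Dir SE: first cell '.' (not opp) -> no flip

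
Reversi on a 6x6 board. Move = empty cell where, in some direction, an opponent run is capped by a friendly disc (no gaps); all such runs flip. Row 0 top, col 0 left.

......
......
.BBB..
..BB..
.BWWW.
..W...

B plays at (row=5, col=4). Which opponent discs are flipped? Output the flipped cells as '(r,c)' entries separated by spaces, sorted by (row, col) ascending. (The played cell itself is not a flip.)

Dir NW: opp run (4,3) capped by B -> flip
Dir N: opp run (4,4), next='.' -> no flip
Dir NE: first cell '.' (not opp) -> no flip
Dir W: first cell '.' (not opp) -> no flip
Dir E: first cell '.' (not opp) -> no flip
Dir SW: edge -> no flip
Dir S: edge -> no flip
Dir SE: edge -> no flip

Answer: (4,3)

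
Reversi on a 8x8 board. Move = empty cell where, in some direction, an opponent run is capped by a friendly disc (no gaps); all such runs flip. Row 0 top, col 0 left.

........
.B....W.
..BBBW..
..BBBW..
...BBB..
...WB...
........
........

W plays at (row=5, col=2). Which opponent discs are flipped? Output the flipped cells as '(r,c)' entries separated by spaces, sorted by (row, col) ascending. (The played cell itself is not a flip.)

Answer: (3,4) (4,3)

Derivation:
Dir NW: first cell '.' (not opp) -> no flip
Dir N: first cell '.' (not opp) -> no flip
Dir NE: opp run (4,3) (3,4) capped by W -> flip
Dir W: first cell '.' (not opp) -> no flip
Dir E: first cell 'W' (not opp) -> no flip
Dir SW: first cell '.' (not opp) -> no flip
Dir S: first cell '.' (not opp) -> no flip
Dir SE: first cell '.' (not opp) -> no flip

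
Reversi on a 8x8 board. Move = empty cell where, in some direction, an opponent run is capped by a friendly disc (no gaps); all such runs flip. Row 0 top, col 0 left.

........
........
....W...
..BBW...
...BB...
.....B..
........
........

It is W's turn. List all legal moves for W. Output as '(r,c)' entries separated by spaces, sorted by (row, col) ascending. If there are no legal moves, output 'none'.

Answer: (3,1) (4,2) (5,2) (5,4)

Derivation:
(2,1): no bracket -> illegal
(2,2): no bracket -> illegal
(2,3): no bracket -> illegal
(3,1): flips 2 -> legal
(3,5): no bracket -> illegal
(4,1): no bracket -> illegal
(4,2): flips 1 -> legal
(4,5): no bracket -> illegal
(4,6): no bracket -> illegal
(5,2): flips 1 -> legal
(5,3): no bracket -> illegal
(5,4): flips 1 -> legal
(5,6): no bracket -> illegal
(6,4): no bracket -> illegal
(6,5): no bracket -> illegal
(6,6): no bracket -> illegal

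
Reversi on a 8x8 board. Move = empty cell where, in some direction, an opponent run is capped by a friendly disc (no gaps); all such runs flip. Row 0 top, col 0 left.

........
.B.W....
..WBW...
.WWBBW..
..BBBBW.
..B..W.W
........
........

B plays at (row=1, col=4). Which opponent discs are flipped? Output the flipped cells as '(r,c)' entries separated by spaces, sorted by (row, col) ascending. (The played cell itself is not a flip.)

Dir NW: first cell '.' (not opp) -> no flip
Dir N: first cell '.' (not opp) -> no flip
Dir NE: first cell '.' (not opp) -> no flip
Dir W: opp run (1,3), next='.' -> no flip
Dir E: first cell '.' (not opp) -> no flip
Dir SW: first cell 'B' (not opp) -> no flip
Dir S: opp run (2,4) capped by B -> flip
Dir SE: first cell '.' (not opp) -> no flip

Answer: (2,4)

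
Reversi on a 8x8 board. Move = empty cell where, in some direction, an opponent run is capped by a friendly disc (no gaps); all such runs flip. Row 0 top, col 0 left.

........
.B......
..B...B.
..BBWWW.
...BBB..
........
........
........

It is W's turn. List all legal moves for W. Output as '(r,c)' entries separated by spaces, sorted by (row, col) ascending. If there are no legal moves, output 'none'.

(0,0): no bracket -> illegal
(0,1): no bracket -> illegal
(0,2): no bracket -> illegal
(1,0): no bracket -> illegal
(1,2): no bracket -> illegal
(1,3): no bracket -> illegal
(1,5): no bracket -> illegal
(1,6): flips 1 -> legal
(1,7): flips 1 -> legal
(2,0): no bracket -> illegal
(2,1): no bracket -> illegal
(2,3): no bracket -> illegal
(2,4): no bracket -> illegal
(2,5): no bracket -> illegal
(2,7): no bracket -> illegal
(3,1): flips 2 -> legal
(3,7): no bracket -> illegal
(4,1): no bracket -> illegal
(4,2): no bracket -> illegal
(4,6): no bracket -> illegal
(5,2): flips 1 -> legal
(5,3): flips 1 -> legal
(5,4): flips 2 -> legal
(5,5): flips 1 -> legal
(5,6): flips 1 -> legal

Answer: (1,6) (1,7) (3,1) (5,2) (5,3) (5,4) (5,5) (5,6)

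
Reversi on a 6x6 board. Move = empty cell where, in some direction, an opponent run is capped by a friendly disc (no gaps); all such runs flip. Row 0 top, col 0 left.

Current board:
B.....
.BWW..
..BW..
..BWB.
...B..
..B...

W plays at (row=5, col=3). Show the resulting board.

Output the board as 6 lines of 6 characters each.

Place W at (5,3); scan 8 dirs for brackets.
Dir NW: first cell '.' (not opp) -> no flip
Dir N: opp run (4,3) capped by W -> flip
Dir NE: first cell '.' (not opp) -> no flip
Dir W: opp run (5,2), next='.' -> no flip
Dir E: first cell '.' (not opp) -> no flip
Dir SW: edge -> no flip
Dir S: edge -> no flip
Dir SE: edge -> no flip
All flips: (4,3)

Answer: B.....
.BWW..
..BW..
..BWB.
...W..
..BW..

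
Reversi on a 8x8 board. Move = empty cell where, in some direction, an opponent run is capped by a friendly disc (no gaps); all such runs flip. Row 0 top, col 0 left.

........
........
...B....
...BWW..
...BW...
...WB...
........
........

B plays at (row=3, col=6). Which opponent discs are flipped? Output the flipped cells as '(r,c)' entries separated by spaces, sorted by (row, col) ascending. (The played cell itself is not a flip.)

Dir NW: first cell '.' (not opp) -> no flip
Dir N: first cell '.' (not opp) -> no flip
Dir NE: first cell '.' (not opp) -> no flip
Dir W: opp run (3,5) (3,4) capped by B -> flip
Dir E: first cell '.' (not opp) -> no flip
Dir SW: first cell '.' (not opp) -> no flip
Dir S: first cell '.' (not opp) -> no flip
Dir SE: first cell '.' (not opp) -> no flip

Answer: (3,4) (3,5)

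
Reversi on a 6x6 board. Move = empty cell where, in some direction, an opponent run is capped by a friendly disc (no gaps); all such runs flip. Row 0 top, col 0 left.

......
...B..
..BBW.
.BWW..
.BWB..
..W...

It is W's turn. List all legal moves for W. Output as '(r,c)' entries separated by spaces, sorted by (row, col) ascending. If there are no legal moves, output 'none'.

(0,2): flips 1 -> legal
(0,3): flips 2 -> legal
(0,4): no bracket -> illegal
(1,1): flips 1 -> legal
(1,2): flips 1 -> legal
(1,4): flips 1 -> legal
(2,0): flips 1 -> legal
(2,1): flips 2 -> legal
(3,0): flips 2 -> legal
(3,4): flips 1 -> legal
(4,0): flips 1 -> legal
(4,4): flips 1 -> legal
(5,0): flips 1 -> legal
(5,1): no bracket -> illegal
(5,3): flips 1 -> legal
(5,4): flips 1 -> legal

Answer: (0,2) (0,3) (1,1) (1,2) (1,4) (2,0) (2,1) (3,0) (3,4) (4,0) (4,4) (5,0) (5,3) (5,4)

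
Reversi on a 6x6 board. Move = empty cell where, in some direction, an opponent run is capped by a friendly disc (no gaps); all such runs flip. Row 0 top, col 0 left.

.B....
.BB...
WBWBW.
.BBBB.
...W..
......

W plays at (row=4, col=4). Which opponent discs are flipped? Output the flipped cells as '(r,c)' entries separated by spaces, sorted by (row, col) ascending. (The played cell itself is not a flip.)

Answer: (3,3) (3,4)

Derivation:
Dir NW: opp run (3,3) capped by W -> flip
Dir N: opp run (3,4) capped by W -> flip
Dir NE: first cell '.' (not opp) -> no flip
Dir W: first cell 'W' (not opp) -> no flip
Dir E: first cell '.' (not opp) -> no flip
Dir SW: first cell '.' (not opp) -> no flip
Dir S: first cell '.' (not opp) -> no flip
Dir SE: first cell '.' (not opp) -> no flip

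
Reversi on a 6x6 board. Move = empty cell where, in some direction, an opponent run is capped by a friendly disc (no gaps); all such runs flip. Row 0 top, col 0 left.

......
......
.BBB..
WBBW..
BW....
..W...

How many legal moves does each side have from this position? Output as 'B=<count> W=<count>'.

Answer: B=7 W=5

Derivation:
-- B to move --
(2,0): flips 1 -> legal
(2,4): no bracket -> illegal
(3,4): flips 1 -> legal
(4,2): flips 1 -> legal
(4,3): flips 1 -> legal
(4,4): flips 1 -> legal
(5,0): flips 1 -> legal
(5,1): flips 1 -> legal
(5,3): no bracket -> illegal
B mobility = 7
-- W to move --
(1,0): no bracket -> illegal
(1,1): flips 3 -> legal
(1,2): flips 1 -> legal
(1,3): flips 1 -> legal
(1,4): flips 2 -> legal
(2,0): no bracket -> illegal
(2,4): no bracket -> illegal
(3,4): no bracket -> illegal
(4,2): no bracket -> illegal
(4,3): no bracket -> illegal
(5,0): flips 1 -> legal
(5,1): no bracket -> illegal
W mobility = 5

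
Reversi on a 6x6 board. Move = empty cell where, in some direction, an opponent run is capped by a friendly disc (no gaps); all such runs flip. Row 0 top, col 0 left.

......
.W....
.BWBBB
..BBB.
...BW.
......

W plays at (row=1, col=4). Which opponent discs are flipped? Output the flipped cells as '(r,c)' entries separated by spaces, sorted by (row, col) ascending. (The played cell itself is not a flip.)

Dir NW: first cell '.' (not opp) -> no flip
Dir N: first cell '.' (not opp) -> no flip
Dir NE: first cell '.' (not opp) -> no flip
Dir W: first cell '.' (not opp) -> no flip
Dir E: first cell '.' (not opp) -> no flip
Dir SW: opp run (2,3) (3,2), next='.' -> no flip
Dir S: opp run (2,4) (3,4) capped by W -> flip
Dir SE: opp run (2,5), next=edge -> no flip

Answer: (2,4) (3,4)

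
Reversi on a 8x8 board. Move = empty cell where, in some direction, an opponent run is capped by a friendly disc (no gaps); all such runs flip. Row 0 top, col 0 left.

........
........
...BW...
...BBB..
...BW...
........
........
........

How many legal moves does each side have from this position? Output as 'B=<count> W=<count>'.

-- B to move --
(1,3): flips 1 -> legal
(1,4): flips 1 -> legal
(1,5): flips 1 -> legal
(2,5): flips 1 -> legal
(4,5): flips 1 -> legal
(5,3): flips 1 -> legal
(5,4): flips 1 -> legal
(5,5): flips 1 -> legal
B mobility = 8
-- W to move --
(1,2): no bracket -> illegal
(1,3): no bracket -> illegal
(1,4): no bracket -> illegal
(2,2): flips 2 -> legal
(2,5): no bracket -> illegal
(2,6): flips 1 -> legal
(3,2): no bracket -> illegal
(3,6): no bracket -> illegal
(4,2): flips 2 -> legal
(4,5): no bracket -> illegal
(4,6): flips 1 -> legal
(5,2): no bracket -> illegal
(5,3): no bracket -> illegal
(5,4): no bracket -> illegal
W mobility = 4

Answer: B=8 W=4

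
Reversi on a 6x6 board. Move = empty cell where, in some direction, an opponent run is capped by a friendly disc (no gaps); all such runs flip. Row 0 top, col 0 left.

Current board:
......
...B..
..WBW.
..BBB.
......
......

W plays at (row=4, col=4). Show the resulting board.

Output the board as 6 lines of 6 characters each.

Place W at (4,4); scan 8 dirs for brackets.
Dir NW: opp run (3,3) capped by W -> flip
Dir N: opp run (3,4) capped by W -> flip
Dir NE: first cell '.' (not opp) -> no flip
Dir W: first cell '.' (not opp) -> no flip
Dir E: first cell '.' (not opp) -> no flip
Dir SW: first cell '.' (not opp) -> no flip
Dir S: first cell '.' (not opp) -> no flip
Dir SE: first cell '.' (not opp) -> no flip
All flips: (3,3) (3,4)

Answer: ......
...B..
..WBW.
..BWW.
....W.
......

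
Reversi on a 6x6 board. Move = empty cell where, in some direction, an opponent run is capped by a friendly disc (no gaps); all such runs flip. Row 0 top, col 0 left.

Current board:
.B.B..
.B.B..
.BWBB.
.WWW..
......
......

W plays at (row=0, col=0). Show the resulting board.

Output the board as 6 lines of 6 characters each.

Place W at (0,0); scan 8 dirs for brackets.
Dir NW: edge -> no flip
Dir N: edge -> no flip
Dir NE: edge -> no flip
Dir W: edge -> no flip
Dir E: opp run (0,1), next='.' -> no flip
Dir SW: edge -> no flip
Dir S: first cell '.' (not opp) -> no flip
Dir SE: opp run (1,1) capped by W -> flip
All flips: (1,1)

Answer: WB.B..
.W.B..
.BWBB.
.WWW..
......
......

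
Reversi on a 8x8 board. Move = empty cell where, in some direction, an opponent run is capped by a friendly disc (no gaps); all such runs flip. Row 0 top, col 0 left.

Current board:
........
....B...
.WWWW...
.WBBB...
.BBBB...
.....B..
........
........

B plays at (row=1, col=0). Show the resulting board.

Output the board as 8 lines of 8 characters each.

Answer: ........
B...B...
.BWWW...
.WBBB...
.BBBB...
.....B..
........
........

Derivation:
Place B at (1,0); scan 8 dirs for brackets.
Dir NW: edge -> no flip
Dir N: first cell '.' (not opp) -> no flip
Dir NE: first cell '.' (not opp) -> no flip
Dir W: edge -> no flip
Dir E: first cell '.' (not opp) -> no flip
Dir SW: edge -> no flip
Dir S: first cell '.' (not opp) -> no flip
Dir SE: opp run (2,1) capped by B -> flip
All flips: (2,1)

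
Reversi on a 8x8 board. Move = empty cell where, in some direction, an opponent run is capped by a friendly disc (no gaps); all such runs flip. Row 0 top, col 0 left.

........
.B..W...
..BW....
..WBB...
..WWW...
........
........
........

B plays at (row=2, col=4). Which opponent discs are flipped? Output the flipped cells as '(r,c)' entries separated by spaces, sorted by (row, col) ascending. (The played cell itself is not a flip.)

Dir NW: first cell '.' (not opp) -> no flip
Dir N: opp run (1,4), next='.' -> no flip
Dir NE: first cell '.' (not opp) -> no flip
Dir W: opp run (2,3) capped by B -> flip
Dir E: first cell '.' (not opp) -> no flip
Dir SW: first cell 'B' (not opp) -> no flip
Dir S: first cell 'B' (not opp) -> no flip
Dir SE: first cell '.' (not opp) -> no flip

Answer: (2,3)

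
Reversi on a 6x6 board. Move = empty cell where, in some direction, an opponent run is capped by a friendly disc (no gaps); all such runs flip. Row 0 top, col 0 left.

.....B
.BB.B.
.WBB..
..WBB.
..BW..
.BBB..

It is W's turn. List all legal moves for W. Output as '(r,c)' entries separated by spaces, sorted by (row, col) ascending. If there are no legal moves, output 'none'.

Answer: (0,1) (0,2) (0,3) (1,3) (2,4) (2,5) (3,5) (4,1)

Derivation:
(0,0): no bracket -> illegal
(0,1): flips 1 -> legal
(0,2): flips 2 -> legal
(0,3): flips 1 -> legal
(0,4): no bracket -> illegal
(1,0): no bracket -> illegal
(1,3): flips 2 -> legal
(1,5): no bracket -> illegal
(2,0): no bracket -> illegal
(2,4): flips 2 -> legal
(2,5): flips 1 -> legal
(3,1): no bracket -> illegal
(3,5): flips 2 -> legal
(4,0): no bracket -> illegal
(4,1): flips 1 -> legal
(4,4): no bracket -> illegal
(4,5): no bracket -> illegal
(5,0): no bracket -> illegal
(5,4): no bracket -> illegal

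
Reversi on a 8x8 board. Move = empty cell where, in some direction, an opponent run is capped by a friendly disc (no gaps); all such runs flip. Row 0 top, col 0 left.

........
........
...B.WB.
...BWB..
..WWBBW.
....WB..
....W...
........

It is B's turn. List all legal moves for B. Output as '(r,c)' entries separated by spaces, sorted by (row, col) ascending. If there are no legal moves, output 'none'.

(1,4): no bracket -> illegal
(1,5): flips 1 -> legal
(1,6): no bracket -> illegal
(2,4): flips 2 -> legal
(3,1): no bracket -> illegal
(3,2): no bracket -> illegal
(3,6): no bracket -> illegal
(3,7): flips 1 -> legal
(4,1): flips 2 -> legal
(4,7): flips 1 -> legal
(5,1): flips 1 -> legal
(5,2): no bracket -> illegal
(5,3): flips 2 -> legal
(5,6): no bracket -> illegal
(5,7): flips 1 -> legal
(6,3): flips 1 -> legal
(6,5): no bracket -> illegal
(7,3): flips 1 -> legal
(7,4): flips 2 -> legal
(7,5): no bracket -> illegal

Answer: (1,5) (2,4) (3,7) (4,1) (4,7) (5,1) (5,3) (5,7) (6,3) (7,3) (7,4)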